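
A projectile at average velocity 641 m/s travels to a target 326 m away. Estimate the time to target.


t = d/v = 326/641 = 0.5086 s

0.5086 s


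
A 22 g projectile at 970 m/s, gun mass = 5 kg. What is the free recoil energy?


v_r = m_p*v_p/m_gun = 0.022*970/5 = 4.268 m/s, E_r = 0.5*m_gun*v_r^2 = 0.5*5*4.268^2 = 45.54 J

45.54 J


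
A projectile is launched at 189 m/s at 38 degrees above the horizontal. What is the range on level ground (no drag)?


R = v0^2 * sin(2*theta) / g = 189^2 * sin(2*38°) / 9.81 = 3533 m

3533 m


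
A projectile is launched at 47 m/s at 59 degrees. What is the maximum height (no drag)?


H = (v0*sin(theta))^2 / (2g) = (47*sin(59°))^2 / (2*9.81) = 82.72 m

82.72 m


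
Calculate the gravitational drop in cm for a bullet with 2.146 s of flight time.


drop = 0.5*g*t^2 = 0.5*9.81*2.146^2 = 22.5891 m ≈ 2259 cm

2259 cm


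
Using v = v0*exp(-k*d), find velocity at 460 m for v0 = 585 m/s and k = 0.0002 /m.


v = v0*exp(-k*d) = 585*exp(-0.0002*460) = 533.6 m/s

533.6 m/s


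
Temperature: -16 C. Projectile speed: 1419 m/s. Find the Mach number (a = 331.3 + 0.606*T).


a = 331.3 + 0.606*(-16) = 321.604 m/s
M = v/a = 1419/321.604 = 4.412

4.412


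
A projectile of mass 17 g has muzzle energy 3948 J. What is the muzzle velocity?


v = sqrt(2*E/m) = sqrt(2*3948/0.017) = 681.5 m/s

681.5 m/s


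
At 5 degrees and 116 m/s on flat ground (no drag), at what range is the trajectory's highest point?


R = v0^2*sin(2*theta)/g = 116^2*sin(2*5°)/9.81 = 238.187 m
apex_dist = R/2 = 238.187/2 = 119.1 m

119.1 m


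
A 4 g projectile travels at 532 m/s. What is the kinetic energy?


E = 0.5*m*v^2 = 0.5*0.004*532^2 = 566 J

566 J


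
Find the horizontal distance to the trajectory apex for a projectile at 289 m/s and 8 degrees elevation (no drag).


R = v0^2*sin(2*theta)/g = 289^2*sin(2*8°)/9.81 = 2346.74 m
apex_dist = R/2 = 2346.74/2 = 1173 m

1173 m


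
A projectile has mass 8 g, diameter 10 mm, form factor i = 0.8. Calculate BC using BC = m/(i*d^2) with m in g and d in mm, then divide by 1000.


BC = m/(i*d^2*1000) = 8/(0.8 * 10^2 * 1000) = 0.0001

0.0001


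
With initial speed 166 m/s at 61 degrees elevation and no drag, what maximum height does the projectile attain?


H = (v0*sin(theta))^2 / (2g) = (166*sin(61°))^2 / (2*9.81) = 1074 m

1074 m


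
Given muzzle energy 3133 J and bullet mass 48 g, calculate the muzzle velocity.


v = sqrt(2*E/m) = sqrt(2*3133/0.048) = 361.3 m/s

361.3 m/s


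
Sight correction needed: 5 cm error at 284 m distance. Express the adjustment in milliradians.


1 mrad subtends 1 cm per 10 m of range, so adj = error_cm / (dist_m / 10) = 5 / (284/10) = 0.1761 mrad

0.1761 mrad


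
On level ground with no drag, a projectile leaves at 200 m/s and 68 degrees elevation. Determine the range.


R = v0^2 * sin(2*theta) / g = 200^2 * sin(2*68°) / 9.81 = 2832 m

2832 m


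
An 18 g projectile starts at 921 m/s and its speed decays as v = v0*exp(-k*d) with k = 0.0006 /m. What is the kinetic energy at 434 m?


v = v0*exp(-k*d) = 921*exp(-0.0006*434) = 709.855 m/s
E = 0.5*m*v^2 = 0.5*0.018*709.855^2 = 4535 J

4535 J


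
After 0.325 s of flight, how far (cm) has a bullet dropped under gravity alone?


drop = 0.5*g*t^2 = 0.5*9.81*0.325^2 = 0.518091 m ≈ 51.81 cm

51.81 cm


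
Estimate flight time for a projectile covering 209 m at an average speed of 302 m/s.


t = d/v = 209/302 = 0.6921 s

0.6921 s


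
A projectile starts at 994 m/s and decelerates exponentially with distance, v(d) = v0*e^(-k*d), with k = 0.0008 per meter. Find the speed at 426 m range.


v = v0*exp(-k*d) = 994*exp(-0.0008*426) = 706.9 m/s

706.9 m/s


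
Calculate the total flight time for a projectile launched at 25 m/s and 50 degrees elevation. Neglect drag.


T = 2*v0*sin(theta)/g = 2*25*sin(50°)/9.81 = 3.904 s

3.904 s


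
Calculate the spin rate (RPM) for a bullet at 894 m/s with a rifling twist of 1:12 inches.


twist_m = 12*0.0254 = 0.3048 m
spin = v/twist = 894/0.3048 = 2933.071 rev/s
RPM = spin*60 = 2933.071*60 ≈ 175984 RPM

175984 RPM


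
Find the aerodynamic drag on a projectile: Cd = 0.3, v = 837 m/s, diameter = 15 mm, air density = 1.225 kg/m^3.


A = pi*(d/2)^2 = pi*(15/2000)^2 = 1.76715e-04 m^2
Fd = 0.5*Cd*rho*A*v^2 = 0.5*0.3*1.225*1.76715e-04*837^2 = 22.75 N

22.75 N


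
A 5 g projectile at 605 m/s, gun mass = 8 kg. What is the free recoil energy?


v_r = m_p*v_p/m_gun = 0.005*605/8 = 0.378125 m/s, E_r = 0.5*m_gun*v_r^2 = 0.5*8*0.378125^2 = 0.5719 J

0.5719 J


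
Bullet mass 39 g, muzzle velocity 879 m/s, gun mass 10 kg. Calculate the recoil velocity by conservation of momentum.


v_recoil = m_p * v_p / m_gun = 0.039 * 879 / 10 = 3.428 m/s

3.428 m/s


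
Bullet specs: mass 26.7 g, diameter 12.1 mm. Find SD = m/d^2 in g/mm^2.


SD = m/d^2 = 26.7/12.1^2 = 0.1824 g/mm^2

0.1824 g/mm^2


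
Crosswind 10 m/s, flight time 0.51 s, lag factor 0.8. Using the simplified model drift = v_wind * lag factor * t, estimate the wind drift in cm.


drift = v_wind * lag * t = 10 * 0.8 * 0.51 = 4.08 m ≈ 408 cm

408 cm


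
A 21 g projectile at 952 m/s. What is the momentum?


p = m*v = 0.021*952 = 19.99 kg·m/s

19.99 kg·m/s


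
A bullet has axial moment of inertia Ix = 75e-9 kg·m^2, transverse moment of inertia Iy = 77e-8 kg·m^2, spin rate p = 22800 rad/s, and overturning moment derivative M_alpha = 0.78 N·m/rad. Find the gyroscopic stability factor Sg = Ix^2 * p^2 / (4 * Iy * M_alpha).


Sg = Ix^2 * p^2 / (4 * Iy * M_alpha) = (75e-9)^2 * 22800^2 / (4 * 77e-8 * 0.78) = 1.217

1.217


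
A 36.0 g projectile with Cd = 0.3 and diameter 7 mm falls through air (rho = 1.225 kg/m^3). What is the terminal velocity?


A = pi*(d/2)^2 = pi*(7/2000)^2 = 3.84845e-05 m^2
vt = sqrt(2mg/(Cd*rho*A)) = sqrt(2*0.036*9.81/(0.3 * 1.225 * 3.84845e-05)) = 223.5 m/s

223.5 m/s


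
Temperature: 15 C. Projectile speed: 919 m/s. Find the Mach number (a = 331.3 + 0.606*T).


a = 331.3 + 0.606*(15) = 340.39 m/s
M = v/a = 919/340.39 = 2.7

2.7


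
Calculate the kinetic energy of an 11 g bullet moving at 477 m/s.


E = 0.5*m*v^2 = 0.5*0.011*477^2 = 1251 J

1251 J


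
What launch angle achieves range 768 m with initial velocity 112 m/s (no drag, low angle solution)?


sin(2*theta) = R*g/v0^2 = 768*9.81/112^2 = 0.600612, theta = arcsin(0.600612)/2 = 18.46°

18.46 degrees


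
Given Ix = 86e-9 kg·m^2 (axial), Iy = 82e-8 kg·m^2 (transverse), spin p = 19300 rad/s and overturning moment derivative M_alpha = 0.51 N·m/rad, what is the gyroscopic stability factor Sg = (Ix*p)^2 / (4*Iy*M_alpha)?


Sg = Ix^2 * p^2 / (4 * Iy * M_alpha) = (86e-9)^2 * 19300^2 / (4 * 82e-8 * 0.51) = 1.647

1.647


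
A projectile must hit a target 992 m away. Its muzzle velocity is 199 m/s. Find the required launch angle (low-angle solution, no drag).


sin(2*theta) = R*g/v0^2 = 992*9.81/199^2 = 0.245739, theta = arcsin(0.245739)/2 = 7.113°

7.113 degrees


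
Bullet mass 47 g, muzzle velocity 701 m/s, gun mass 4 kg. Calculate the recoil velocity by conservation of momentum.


v_recoil = m_p * v_p / m_gun = 0.047 * 701 / 4 = 8.237 m/s

8.237 m/s


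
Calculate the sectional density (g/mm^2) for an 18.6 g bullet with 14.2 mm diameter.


SD = m/d^2 = 18.6/14.2^2 = 0.09224 g/mm^2

0.09224 g/mm^2


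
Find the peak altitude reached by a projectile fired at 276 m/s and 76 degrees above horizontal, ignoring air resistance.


H = (v0*sin(theta))^2 / (2g) = (276*sin(76°))^2 / (2*9.81) = 3655 m

3655 m


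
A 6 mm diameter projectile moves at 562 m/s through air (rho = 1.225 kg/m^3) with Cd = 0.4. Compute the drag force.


A = pi*(d/2)^2 = pi*(6/2000)^2 = 2.82743e-05 m^2
Fd = 0.5*Cd*rho*A*v^2 = 0.5*0.4*1.225*2.82743e-05*562^2 = 2.188 N

2.188 N


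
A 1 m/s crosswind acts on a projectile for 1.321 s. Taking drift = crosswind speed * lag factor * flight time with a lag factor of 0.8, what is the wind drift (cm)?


drift = v_wind * lag * t = 1 * 0.8 * 1.321 = 1.0568 m ≈ 105.7 cm

105.7 cm


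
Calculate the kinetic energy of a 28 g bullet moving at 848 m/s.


E = 0.5*m*v^2 = 0.5*0.028*848^2 = 10067 J

10067 J


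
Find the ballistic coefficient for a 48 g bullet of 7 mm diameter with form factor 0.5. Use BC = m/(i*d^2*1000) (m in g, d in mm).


BC = m/(i*d^2*1000) = 48/(0.5 * 7^2 * 1000) = 0.001959

0.001959


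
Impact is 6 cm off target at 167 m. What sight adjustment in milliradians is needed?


1 mrad subtends 1 cm per 10 m of range, so adj = error_cm / (dist_m / 10) = 6 / (167/10) = 0.3593 mrad

0.3593 mrad


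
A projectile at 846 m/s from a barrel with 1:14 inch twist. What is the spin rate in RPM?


twist_m = 14*0.0254 = 0.3556 m
spin = v/twist = 846/0.3556 = 2379.078 rev/s
RPM = spin*60 = 2379.078*60 ≈ 142745 RPM

142745 RPM


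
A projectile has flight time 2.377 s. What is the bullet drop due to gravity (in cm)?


drop = 0.5*g*t^2 = 0.5*9.81*2.377^2 = 27.7139 m ≈ 2771 cm

2771 cm


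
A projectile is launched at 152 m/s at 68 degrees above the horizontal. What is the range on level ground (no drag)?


R = v0^2 * sin(2*theta) / g = 152^2 * sin(2*68°) / 9.81 = 1636 m

1636 m


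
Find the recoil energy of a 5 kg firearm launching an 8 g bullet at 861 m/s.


v_r = m_p*v_p/m_gun = 0.008*861/5 = 1.3776 m/s, E_r = 0.5*m_gun*v_r^2 = 0.5*5*1.3776^2 = 4.744 J

4.744 J


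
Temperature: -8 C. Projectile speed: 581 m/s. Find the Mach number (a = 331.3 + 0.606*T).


a = 331.3 + 0.606*(-8) = 326.452 m/s
M = v/a = 581/326.452 = 1.78

1.78


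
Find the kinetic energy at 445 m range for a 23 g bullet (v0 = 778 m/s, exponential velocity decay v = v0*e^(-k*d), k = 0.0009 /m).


v = v0*exp(-k*d) = 778*exp(-0.0009*445) = 521.248 m/s
E = 0.5*m*v^2 = 0.5*0.023*521.248^2 = 3125 J

3125 J


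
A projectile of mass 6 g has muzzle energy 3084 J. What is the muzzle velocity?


v = sqrt(2*E/m) = sqrt(2*3084/0.006) = 1014 m/s

1014 m/s


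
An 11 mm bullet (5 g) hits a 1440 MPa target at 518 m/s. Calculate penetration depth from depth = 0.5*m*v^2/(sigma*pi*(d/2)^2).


A = pi*(d/2)^2 = pi*(11/2)^2 = 95.0332 mm^2
E = 0.5*m*v^2 = 0.5*0.005*518^2 = 670.81 J
depth = E/(sigma*A) = 670.81 J / (1440 MPa * 95.0332 mm^2) = 670.81/(1440 * 95.0332) m = 0.00490187 m ≈ 4.902 mm

4.902 mm


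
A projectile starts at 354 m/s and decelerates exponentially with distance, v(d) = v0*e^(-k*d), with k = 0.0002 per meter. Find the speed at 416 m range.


v = v0*exp(-k*d) = 354*exp(-0.0002*416) = 325.7 m/s

325.7 m/s


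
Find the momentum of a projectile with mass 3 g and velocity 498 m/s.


p = m*v = 0.003*498 = 1.494 kg·m/s

1.494 kg·m/s


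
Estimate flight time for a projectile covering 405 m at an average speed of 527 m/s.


t = d/v = 405/527 = 0.7685 s

0.7685 s


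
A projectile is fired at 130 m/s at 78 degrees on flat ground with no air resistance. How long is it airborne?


T = 2*v0*sin(theta)/g = 2*130*sin(78°)/9.81 = 25.92 s

25.92 s


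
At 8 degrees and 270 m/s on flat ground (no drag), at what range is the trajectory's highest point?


R = v0^2*sin(2*theta)/g = 270^2*sin(2*8°)/9.81 = 2048.31 m
apex_dist = R/2 = 2048.31/2 = 1024 m

1024 m


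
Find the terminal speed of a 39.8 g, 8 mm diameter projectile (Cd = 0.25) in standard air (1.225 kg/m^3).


A = pi*(d/2)^2 = pi*(8/2000)^2 = 5.02655e-05 m^2
vt = sqrt(2mg/(Cd*rho*A)) = sqrt(2*0.0398*9.81/(0.25 * 1.225 * 5.02655e-05)) = 225.2 m/s

225.2 m/s


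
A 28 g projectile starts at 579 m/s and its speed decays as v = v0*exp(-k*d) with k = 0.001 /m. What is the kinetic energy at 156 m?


v = v0*exp(-k*d) = 579*exp(-0.001*156) = 495.369 m/s
E = 0.5*m*v^2 = 0.5*0.028*495.369^2 = 3435 J

3435 J


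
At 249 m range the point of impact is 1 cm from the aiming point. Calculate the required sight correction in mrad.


1 mrad subtends 1 cm per 10 m of range, so adj = error_cm / (dist_m / 10) = 1 / (249/10) = 0.04016 mrad

0.04016 mrad


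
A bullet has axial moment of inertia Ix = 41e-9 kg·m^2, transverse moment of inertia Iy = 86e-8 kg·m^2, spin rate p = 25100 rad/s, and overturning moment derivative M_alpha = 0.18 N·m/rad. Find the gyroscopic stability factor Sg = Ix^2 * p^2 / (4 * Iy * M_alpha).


Sg = Ix^2 * p^2 / (4 * Iy * M_alpha) = (41e-9)^2 * 25100^2 / (4 * 86e-8 * 0.18) = 1.71

1.71


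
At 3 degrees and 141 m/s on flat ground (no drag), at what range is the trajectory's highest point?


R = v0^2*sin(2*theta)/g = 141^2*sin(2*3°)/9.81 = 211.838 m
apex_dist = R/2 = 211.838/2 = 105.9 m

105.9 m


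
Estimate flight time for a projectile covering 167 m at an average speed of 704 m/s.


t = d/v = 167/704 = 0.2372 s

0.2372 s


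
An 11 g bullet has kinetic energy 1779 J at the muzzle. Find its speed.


v = sqrt(2*E/m) = sqrt(2*1779/0.011) = 568.7 m/s

568.7 m/s


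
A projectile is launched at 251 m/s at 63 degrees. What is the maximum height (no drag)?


H = (v0*sin(theta))^2 / (2g) = (251*sin(63°))^2 / (2*9.81) = 2549 m

2549 m


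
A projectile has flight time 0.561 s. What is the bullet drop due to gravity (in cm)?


drop = 0.5*g*t^2 = 0.5*9.81*0.561^2 = 1.54371 m ≈ 154.4 cm

154.4 cm


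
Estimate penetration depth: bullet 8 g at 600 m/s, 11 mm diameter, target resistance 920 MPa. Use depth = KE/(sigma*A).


A = pi*(d/2)^2 = pi*(11/2)^2 = 95.0332 mm^2
E = 0.5*m*v^2 = 0.5*0.008*600^2 = 1440 J
depth = E/(sigma*A) = 1440 J / (920 MPa * 95.0332 mm^2) = 1440/(920 * 95.0332) m = 0.0164702 m ≈ 16.47 mm

16.47 mm


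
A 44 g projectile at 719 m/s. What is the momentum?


p = m*v = 0.044*719 = 31.64 kg·m/s

31.64 kg·m/s


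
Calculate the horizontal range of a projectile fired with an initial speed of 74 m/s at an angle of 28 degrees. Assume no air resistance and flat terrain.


R = v0^2 * sin(2*theta) / g = 74^2 * sin(2*28°) / 9.81 = 462.8 m

462.8 m


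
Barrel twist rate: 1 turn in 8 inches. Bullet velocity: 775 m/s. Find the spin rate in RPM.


twist_m = 8*0.0254 = 0.2032 m
spin = v/twist = 775/0.2032 = 3813.976 rev/s
RPM = spin*60 = 3813.976*60 ≈ 228839 RPM

228839 RPM


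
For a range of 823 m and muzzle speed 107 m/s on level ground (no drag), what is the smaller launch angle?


sin(2*theta) = R*g/v0^2 = 823*9.81/107^2 = 0.705182, theta = arcsin(0.705182)/2 = 22.42°

22.42 degrees


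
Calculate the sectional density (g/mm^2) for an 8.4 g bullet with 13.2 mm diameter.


SD = m/d^2 = 8.4/13.2^2 = 0.04821 g/mm^2

0.04821 g/mm^2


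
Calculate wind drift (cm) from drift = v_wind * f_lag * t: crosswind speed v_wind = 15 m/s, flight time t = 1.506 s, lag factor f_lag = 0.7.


drift = v_wind * lag * t = 15 * 0.7 * 1.506 = 15.813 m ≈ 1581 cm

1581 cm


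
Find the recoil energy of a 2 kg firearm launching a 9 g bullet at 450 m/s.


v_r = m_p*v_p/m_gun = 0.009*450/2 = 2.025 m/s, E_r = 0.5*m_gun*v_r^2 = 0.5*2*2.025^2 = 4.101 J

4.101 J


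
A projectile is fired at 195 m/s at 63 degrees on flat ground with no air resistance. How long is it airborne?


T = 2*v0*sin(theta)/g = 2*195*sin(63°)/9.81 = 35.42 s

35.42 s


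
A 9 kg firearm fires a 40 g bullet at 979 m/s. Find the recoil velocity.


v_recoil = m_p * v_p / m_gun = 0.04 * 979 / 9 = 4.351 m/s

4.351 m/s


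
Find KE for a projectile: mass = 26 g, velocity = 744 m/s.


E = 0.5*m*v^2 = 0.5*0.026*744^2 = 7196 J

7196 J


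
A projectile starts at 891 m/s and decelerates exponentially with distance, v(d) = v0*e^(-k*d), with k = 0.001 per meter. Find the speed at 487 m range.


v = v0*exp(-k*d) = 891*exp(-0.001*487) = 547.5 m/s

547.5 m/s


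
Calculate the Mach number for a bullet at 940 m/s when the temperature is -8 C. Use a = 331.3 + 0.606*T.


a = 331.3 + 0.606*(-8) = 326.452 m/s
M = v/a = 940/326.452 = 2.879

2.879


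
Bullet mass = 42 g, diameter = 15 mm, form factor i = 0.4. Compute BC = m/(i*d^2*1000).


BC = m/(i*d^2*1000) = 42/(0.4 * 15^2 * 1000) = 0.0004667

0.0004667


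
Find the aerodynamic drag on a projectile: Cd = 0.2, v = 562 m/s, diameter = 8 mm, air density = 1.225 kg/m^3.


A = pi*(d/2)^2 = pi*(8/2000)^2 = 5.02655e-05 m^2
Fd = 0.5*Cd*rho*A*v^2 = 0.5*0.2*1.225*5.02655e-05*562^2 = 1.945 N

1.945 N


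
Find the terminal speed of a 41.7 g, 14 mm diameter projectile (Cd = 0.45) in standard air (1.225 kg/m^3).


A = pi*(d/2)^2 = pi*(14/2000)^2 = 1.53938e-04 m^2
vt = sqrt(2mg/(Cd*rho*A)) = sqrt(2*0.0417*9.81/(0.45 * 1.225 * 1.53938e-04)) = 98.19 m/s

98.19 m/s


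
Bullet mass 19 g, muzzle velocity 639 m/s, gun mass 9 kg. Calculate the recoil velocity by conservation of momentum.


v_recoil = m_p * v_p / m_gun = 0.019 * 639 / 9 = 1.349 m/s

1.349 m/s


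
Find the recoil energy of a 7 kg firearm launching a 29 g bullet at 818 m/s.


v_r = m_p*v_p/m_gun = 0.029*818/7 = 3.38886 m/s, E_r = 0.5*m_gun*v_r^2 = 0.5*7*3.38886^2 = 40.2 J

40.2 J


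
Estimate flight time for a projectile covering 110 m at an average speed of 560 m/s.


t = d/v = 110/560 = 0.1964 s

0.1964 s


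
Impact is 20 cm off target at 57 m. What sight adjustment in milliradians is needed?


1 mrad subtends 1 cm per 10 m of range, so adj = error_cm / (dist_m / 10) = 20 / (57/10) = 3.509 mrad

3.509 mrad


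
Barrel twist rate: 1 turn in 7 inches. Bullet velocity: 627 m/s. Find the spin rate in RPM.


twist_m = 7*0.0254 = 0.1778 m
spin = v/twist = 627/0.1778 = 3526.434 rev/s
RPM = spin*60 = 3526.434*60 ≈ 211586 RPM

211586 RPM


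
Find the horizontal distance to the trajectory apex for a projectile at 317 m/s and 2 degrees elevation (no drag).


R = v0^2*sin(2*theta)/g = 317^2*sin(2*2°)/9.81 = 714.552 m
apex_dist = R/2 = 714.552/2 = 357.3 m

357.3 m


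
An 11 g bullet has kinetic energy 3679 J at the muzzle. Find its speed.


v = sqrt(2*E/m) = sqrt(2*3679/0.011) = 817.9 m/s

817.9 m/s


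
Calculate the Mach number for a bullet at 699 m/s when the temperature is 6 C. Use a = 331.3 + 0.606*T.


a = 331.3 + 0.606*(6) = 334.936 m/s
M = v/a = 699/334.936 = 2.087

2.087


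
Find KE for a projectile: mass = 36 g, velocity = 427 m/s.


E = 0.5*m*v^2 = 0.5*0.036*427^2 = 3282 J

3282 J


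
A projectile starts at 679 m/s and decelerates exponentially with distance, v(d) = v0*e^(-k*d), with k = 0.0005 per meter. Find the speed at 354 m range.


v = v0*exp(-k*d) = 679*exp(-0.0005*354) = 568.9 m/s

568.9 m/s


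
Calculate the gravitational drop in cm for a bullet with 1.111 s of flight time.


drop = 0.5*g*t^2 = 0.5*9.81*1.111^2 = 6.05434 m ≈ 605.4 cm

605.4 cm


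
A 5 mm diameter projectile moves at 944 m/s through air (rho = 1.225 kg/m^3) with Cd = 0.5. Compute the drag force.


A = pi*(d/2)^2 = pi*(5/2000)^2 = 1.96350e-05 m^2
Fd = 0.5*Cd*rho*A*v^2 = 0.5*0.5*1.225*1.96350e-05*944^2 = 5.359 N

5.359 N


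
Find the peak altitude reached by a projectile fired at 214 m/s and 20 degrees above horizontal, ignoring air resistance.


H = (v0*sin(theta))^2 / (2g) = (214*sin(20°))^2 / (2*9.81) = 273 m

273 m


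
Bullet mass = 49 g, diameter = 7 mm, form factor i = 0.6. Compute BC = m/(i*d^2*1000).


BC = m/(i*d^2*1000) = 49/(0.6 * 7^2 * 1000) = 0.001667

0.001667


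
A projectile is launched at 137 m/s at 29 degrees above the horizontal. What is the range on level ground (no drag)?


R = v0^2 * sin(2*theta) / g = 137^2 * sin(2*29°) / 9.81 = 1623 m

1623 m


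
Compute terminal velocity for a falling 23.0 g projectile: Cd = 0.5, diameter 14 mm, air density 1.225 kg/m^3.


A = pi*(d/2)^2 = pi*(14/2000)^2 = 1.53938e-04 m^2
vt = sqrt(2mg/(Cd*rho*A)) = sqrt(2*0.023*9.81/(0.5 * 1.225 * 1.53938e-04)) = 69.18 m/s

69.18 m/s


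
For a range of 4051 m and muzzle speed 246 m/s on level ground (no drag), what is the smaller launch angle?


sin(2*theta) = R*g/v0^2 = 4051*9.81/246^2 = 0.656691, theta = arcsin(0.656691)/2 = 20.52°

20.52 degrees


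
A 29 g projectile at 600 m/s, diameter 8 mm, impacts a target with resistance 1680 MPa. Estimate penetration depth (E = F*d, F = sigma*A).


A = pi*(d/2)^2 = pi*(8/2)^2 = 50.2655 mm^2
E = 0.5*m*v^2 = 0.5*0.029*600^2 = 5220 J
depth = E/(sigma*A) = 5220 J / (1680 MPa * 50.2655 mm^2) = 5220/(1680 * 50.2655) m = 0.0618146 m ≈ 61.81 mm

61.81 mm


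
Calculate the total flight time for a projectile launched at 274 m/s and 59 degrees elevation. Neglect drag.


T = 2*v0*sin(theta)/g = 2*274*sin(59°)/9.81 = 47.88 s

47.88 s


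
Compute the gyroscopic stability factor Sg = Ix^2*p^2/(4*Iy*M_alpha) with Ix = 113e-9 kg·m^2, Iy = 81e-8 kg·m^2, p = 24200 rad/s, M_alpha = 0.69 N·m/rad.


Sg = Ix^2 * p^2 / (4 * Iy * M_alpha) = (113e-9)^2 * 24200^2 / (4 * 81e-8 * 0.69) = 3.345

3.345


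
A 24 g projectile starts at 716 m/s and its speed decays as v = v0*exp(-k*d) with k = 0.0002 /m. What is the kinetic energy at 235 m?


v = v0*exp(-k*d) = 716*exp(-0.0002*235) = 683.127 m/s
E = 0.5*m*v^2 = 0.5*0.024*683.127^2 = 5600 J

5600 J


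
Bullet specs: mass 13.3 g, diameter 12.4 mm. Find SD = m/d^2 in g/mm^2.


SD = m/d^2 = 13.3/12.4^2 = 0.0865 g/mm^2

0.0865 g/mm^2


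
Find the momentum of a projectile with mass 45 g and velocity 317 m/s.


p = m*v = 0.045*317 = 14.26 kg·m/s

14.26 kg·m/s


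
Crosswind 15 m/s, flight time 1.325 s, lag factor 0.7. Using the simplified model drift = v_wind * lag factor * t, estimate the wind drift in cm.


drift = v_wind * lag * t = 15 * 0.7 * 1.325 = 13.9125 m ≈ 1391 cm

1391 cm


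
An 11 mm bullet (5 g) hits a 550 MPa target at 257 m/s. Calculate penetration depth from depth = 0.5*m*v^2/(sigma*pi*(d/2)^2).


A = pi*(d/2)^2 = pi*(11/2)^2 = 95.0332 mm^2
E = 0.5*m*v^2 = 0.5*0.005*257^2 = 165.123 J
depth = E/(sigma*A) = 165.123 J / (550 MPa * 95.0332 mm^2) = 165.123/(550 * 95.0332) m = 0.00315914 m ≈ 3.159 mm

3.159 mm


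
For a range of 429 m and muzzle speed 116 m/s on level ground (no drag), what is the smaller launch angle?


sin(2*theta) = R*g/v0^2 = 429*9.81/116^2 = 0.312759, theta = arcsin(0.312759)/2 = 9.113°

9.113 degrees


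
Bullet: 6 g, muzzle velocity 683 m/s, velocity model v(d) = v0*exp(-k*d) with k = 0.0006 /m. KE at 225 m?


v = v0*exp(-k*d) = 683*exp(-0.0006*225) = 596.748 m/s
E = 0.5*m*v^2 = 0.5*0.006*596.748^2 = 1068 J

1068 J


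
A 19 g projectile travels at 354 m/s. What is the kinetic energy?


E = 0.5*m*v^2 = 0.5*0.019*354^2 = 1191 J

1191 J


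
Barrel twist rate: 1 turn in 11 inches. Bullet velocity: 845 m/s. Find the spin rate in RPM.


twist_m = 11*0.0254 = 0.2794 m
spin = v/twist = 845/0.2794 = 3024.338 rev/s
RPM = spin*60 = 3024.338*60 ≈ 181460 RPM

181460 RPM


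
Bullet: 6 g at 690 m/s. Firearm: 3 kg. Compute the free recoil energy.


v_r = m_p*v_p/m_gun = 0.006*690/3 = 1.38 m/s, E_r = 0.5*m_gun*v_r^2 = 0.5*3*1.38^2 = 2.857 J

2.857 J


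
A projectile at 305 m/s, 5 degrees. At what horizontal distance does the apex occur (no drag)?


R = v0^2*sin(2*theta)/g = 305^2*sin(2*5°)/9.81 = 1646.65 m
apex_dist = R/2 = 1646.65/2 = 823.3 m

823.3 m


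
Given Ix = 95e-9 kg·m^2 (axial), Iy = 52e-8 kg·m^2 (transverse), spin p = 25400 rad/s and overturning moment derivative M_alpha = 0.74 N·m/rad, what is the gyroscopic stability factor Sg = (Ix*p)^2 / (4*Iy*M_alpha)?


Sg = Ix^2 * p^2 / (4 * Iy * M_alpha) = (95e-9)^2 * 25400^2 / (4 * 52e-8 * 0.74) = 3.783

3.783


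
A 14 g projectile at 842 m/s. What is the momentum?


p = m*v = 0.014*842 = 11.79 kg·m/s

11.79 kg·m/s


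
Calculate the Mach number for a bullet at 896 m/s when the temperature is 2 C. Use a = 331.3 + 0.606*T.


a = 331.3 + 0.606*(2) = 332.512 m/s
M = v/a = 896/332.512 = 2.695

2.695


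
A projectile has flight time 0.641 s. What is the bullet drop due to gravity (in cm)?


drop = 0.5*g*t^2 = 0.5*9.81*0.641^2 = 2.01537 m ≈ 201.5 cm

201.5 cm


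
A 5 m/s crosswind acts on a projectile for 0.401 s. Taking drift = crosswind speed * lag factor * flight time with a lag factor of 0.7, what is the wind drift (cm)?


drift = v_wind * lag * t = 5 * 0.7 * 0.401 = 1.4035 m ≈ 140.4 cm

140.4 cm


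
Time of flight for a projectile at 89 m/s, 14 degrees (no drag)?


T = 2*v0*sin(theta)/g = 2*89*sin(14°)/9.81 = 4.39 s

4.39 s


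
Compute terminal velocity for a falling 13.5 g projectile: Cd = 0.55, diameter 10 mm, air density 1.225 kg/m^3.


A = pi*(d/2)^2 = pi*(10/2000)^2 = 7.85398e-05 m^2
vt = sqrt(2mg/(Cd*rho*A)) = sqrt(2*0.0135*9.81/(0.55 * 1.225 * 7.85398e-05)) = 70.75 m/s

70.75 m/s


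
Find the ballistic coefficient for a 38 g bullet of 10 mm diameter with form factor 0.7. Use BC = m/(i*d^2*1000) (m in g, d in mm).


BC = m/(i*d^2*1000) = 38/(0.7 * 10^2 * 1000) = 0.0005429

0.0005429


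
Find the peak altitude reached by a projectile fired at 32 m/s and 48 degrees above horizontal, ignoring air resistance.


H = (v0*sin(theta))^2 / (2g) = (32*sin(48°))^2 / (2*9.81) = 28.82 m

28.82 m


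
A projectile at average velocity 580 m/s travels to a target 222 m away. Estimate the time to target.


t = d/v = 222/580 = 0.3828 s

0.3828 s


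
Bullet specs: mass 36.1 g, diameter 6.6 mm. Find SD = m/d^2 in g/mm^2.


SD = m/d^2 = 36.1/6.6^2 = 0.8287 g/mm^2

0.8287 g/mm^2


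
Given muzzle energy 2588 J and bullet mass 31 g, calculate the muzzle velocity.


v = sqrt(2*E/m) = sqrt(2*2588/0.031) = 408.6 m/s

408.6 m/s


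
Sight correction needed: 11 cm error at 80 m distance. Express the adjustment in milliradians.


1 mrad subtends 1 cm per 10 m of range, so adj = error_cm / (dist_m / 10) = 11 / (80/10) = 1.375 mrad

1.375 mrad


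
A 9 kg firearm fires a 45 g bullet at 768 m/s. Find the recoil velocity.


v_recoil = m_p * v_p / m_gun = 0.045 * 768 / 9 = 3.84 m/s

3.84 m/s


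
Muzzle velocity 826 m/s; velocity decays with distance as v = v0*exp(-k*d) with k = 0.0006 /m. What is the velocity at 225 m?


v = v0*exp(-k*d) = 826*exp(-0.0006*225) = 721.7 m/s

721.7 m/s


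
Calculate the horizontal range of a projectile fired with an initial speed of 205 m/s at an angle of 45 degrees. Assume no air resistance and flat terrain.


R = v0^2 * sin(2*theta) / g = 205^2 * sin(2*45°) / 9.81 = 4284 m

4284 m


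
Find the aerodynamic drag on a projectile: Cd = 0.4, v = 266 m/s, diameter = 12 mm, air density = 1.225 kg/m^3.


A = pi*(d/2)^2 = pi*(12/2000)^2 = 1.13097e-04 m^2
Fd = 0.5*Cd*rho*A*v^2 = 0.5*0.4*1.225*1.13097e-04*266^2 = 1.961 N

1.961 N


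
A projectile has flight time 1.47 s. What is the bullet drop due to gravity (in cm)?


drop = 0.5*g*t^2 = 0.5*9.81*1.47^2 = 10.5992 m ≈ 1060 cm

1060 cm


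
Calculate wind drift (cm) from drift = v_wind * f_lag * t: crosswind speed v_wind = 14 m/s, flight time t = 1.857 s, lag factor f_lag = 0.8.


drift = v_wind * lag * t = 14 * 0.8 * 1.857 = 20.7984 m ≈ 2080 cm

2080 cm


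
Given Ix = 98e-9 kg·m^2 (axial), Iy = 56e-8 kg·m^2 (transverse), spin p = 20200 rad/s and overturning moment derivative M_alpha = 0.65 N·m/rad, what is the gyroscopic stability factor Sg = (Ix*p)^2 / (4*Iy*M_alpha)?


Sg = Ix^2 * p^2 / (4 * Iy * M_alpha) = (98e-9)^2 * 20200^2 / (4 * 56e-8 * 0.65) = 2.691

2.691


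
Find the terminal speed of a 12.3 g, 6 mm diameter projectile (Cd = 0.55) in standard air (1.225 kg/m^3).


A = pi*(d/2)^2 = pi*(6/2000)^2 = 2.82743e-05 m^2
vt = sqrt(2mg/(Cd*rho*A)) = sqrt(2*0.0123*9.81/(0.55 * 1.225 * 2.82743e-05)) = 112.6 m/s

112.6 m/s


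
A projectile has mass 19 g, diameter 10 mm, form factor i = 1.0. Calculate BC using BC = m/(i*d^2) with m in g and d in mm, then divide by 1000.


BC = m/(i*d^2*1000) = 19/(1.0 * 10^2 * 1000) = 0.00019

0.00019


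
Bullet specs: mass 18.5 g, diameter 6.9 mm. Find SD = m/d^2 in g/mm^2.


SD = m/d^2 = 18.5/6.9^2 = 0.3886 g/mm^2

0.3886 g/mm^2


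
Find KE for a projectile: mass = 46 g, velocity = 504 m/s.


E = 0.5*m*v^2 = 0.5*0.046*504^2 = 5842 J

5842 J


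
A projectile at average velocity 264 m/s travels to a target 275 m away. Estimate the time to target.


t = d/v = 275/264 = 1.042 s

1.042 s


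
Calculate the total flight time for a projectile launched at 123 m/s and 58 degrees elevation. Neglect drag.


T = 2*v0*sin(theta)/g = 2*123*sin(58°)/9.81 = 21.27 s

21.27 s


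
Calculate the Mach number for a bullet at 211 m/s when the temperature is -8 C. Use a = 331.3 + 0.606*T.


a = 331.3 + 0.606*(-8) = 326.452 m/s
M = v/a = 211/326.452 = 0.6463

0.6463


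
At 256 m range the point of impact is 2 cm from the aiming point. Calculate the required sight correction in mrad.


1 mrad subtends 1 cm per 10 m of range, so adj = error_cm / (dist_m / 10) = 2 / (256/10) = 0.07812 mrad

0.07812 mrad


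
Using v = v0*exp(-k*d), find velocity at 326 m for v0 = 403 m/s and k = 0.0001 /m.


v = v0*exp(-k*d) = 403*exp(-0.0001*326) = 390.1 m/s

390.1 m/s


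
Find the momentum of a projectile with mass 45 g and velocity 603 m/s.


p = m*v = 0.045*603 = 27.13 kg·m/s

27.13 kg·m/s


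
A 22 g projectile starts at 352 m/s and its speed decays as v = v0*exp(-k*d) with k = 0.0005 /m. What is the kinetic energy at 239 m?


v = v0*exp(-k*d) = 352*exp(-0.0005*239) = 312.352 m/s
E = 0.5*m*v^2 = 0.5*0.022*312.352^2 = 1073 J

1073 J


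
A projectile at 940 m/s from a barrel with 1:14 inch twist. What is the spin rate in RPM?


twist_m = 14*0.0254 = 0.3556 m
spin = v/twist = 940/0.3556 = 2643.42 rev/s
RPM = spin*60 = 2643.42*60 ≈ 158605 RPM

158605 RPM


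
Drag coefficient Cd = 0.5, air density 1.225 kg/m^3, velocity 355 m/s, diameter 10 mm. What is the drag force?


A = pi*(d/2)^2 = pi*(10/2000)^2 = 7.85398e-05 m^2
Fd = 0.5*Cd*rho*A*v^2 = 0.5*0.5*1.225*7.85398e-05*355^2 = 3.031 N

3.031 N


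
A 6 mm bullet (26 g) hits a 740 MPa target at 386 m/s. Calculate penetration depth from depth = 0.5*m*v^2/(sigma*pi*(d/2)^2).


A = pi*(d/2)^2 = pi*(6/2)^2 = 28.2743 mm^2
E = 0.5*m*v^2 = 0.5*0.026*386^2 = 1936.95 J
depth = E/(sigma*A) = 1936.95 J / (740 MPa * 28.2743 mm^2) = 1936.95/(740 * 28.2743) m = 0.092575 m ≈ 92.58 mm

92.58 mm


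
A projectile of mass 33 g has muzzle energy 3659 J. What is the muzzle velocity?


v = sqrt(2*E/m) = sqrt(2*3659/0.033) = 470.9 m/s

470.9 m/s


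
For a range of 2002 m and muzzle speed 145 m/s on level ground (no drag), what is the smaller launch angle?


sin(2*theta) = R*g/v0^2 = 2002*9.81/145^2 = 0.934108, theta = arcsin(0.934108)/2 = 34.54°

34.54 degrees


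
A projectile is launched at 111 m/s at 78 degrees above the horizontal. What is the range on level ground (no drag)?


R = v0^2 * sin(2*theta) / g = 111^2 * sin(2*78°) / 9.81 = 510.8 m

510.8 m


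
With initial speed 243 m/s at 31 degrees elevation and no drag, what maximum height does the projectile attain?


H = (v0*sin(theta))^2 / (2g) = (243*sin(31°))^2 / (2*9.81) = 798.3 m

798.3 m


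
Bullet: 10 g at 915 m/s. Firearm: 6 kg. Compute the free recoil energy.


v_r = m_p*v_p/m_gun = 0.01*915/6 = 1.525 m/s, E_r = 0.5*m_gun*v_r^2 = 0.5*6*1.525^2 = 6.977 J

6.977 J


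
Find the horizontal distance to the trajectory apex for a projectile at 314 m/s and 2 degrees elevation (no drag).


R = v0^2*sin(2*theta)/g = 314^2*sin(2*2°)/9.81 = 701.092 m
apex_dist = R/2 = 701.092/2 = 350.5 m

350.5 m


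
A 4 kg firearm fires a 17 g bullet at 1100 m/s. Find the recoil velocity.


v_recoil = m_p * v_p / m_gun = 0.017 * 1100 / 4 = 4.675 m/s

4.675 m/s


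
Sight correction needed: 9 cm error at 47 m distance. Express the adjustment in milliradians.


1 mrad subtends 1 cm per 10 m of range, so adj = error_cm / (dist_m / 10) = 9 / (47/10) = 1.915 mrad

1.915 mrad


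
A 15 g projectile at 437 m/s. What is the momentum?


p = m*v = 0.015*437 = 6.555 kg·m/s

6.555 kg·m/s


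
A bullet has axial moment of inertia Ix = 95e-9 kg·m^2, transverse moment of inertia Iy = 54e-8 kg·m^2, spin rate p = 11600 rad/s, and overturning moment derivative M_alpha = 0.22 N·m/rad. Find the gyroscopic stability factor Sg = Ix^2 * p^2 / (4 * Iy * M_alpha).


Sg = Ix^2 * p^2 / (4 * Iy * M_alpha) = (95e-9)^2 * 11600^2 / (4 * 54e-8 * 0.22) = 2.556

2.556


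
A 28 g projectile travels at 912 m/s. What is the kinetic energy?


E = 0.5*m*v^2 = 0.5*0.028*912^2 = 11644 J

11644 J


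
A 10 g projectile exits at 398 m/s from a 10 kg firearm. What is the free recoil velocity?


v_recoil = m_p * v_p / m_gun = 0.01 * 398 / 10 = 0.398 m/s

0.398 m/s


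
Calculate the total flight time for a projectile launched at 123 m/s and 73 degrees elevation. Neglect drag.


T = 2*v0*sin(theta)/g = 2*123*sin(73°)/9.81 = 23.98 s

23.98 s


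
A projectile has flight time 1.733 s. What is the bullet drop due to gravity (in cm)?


drop = 0.5*g*t^2 = 0.5*9.81*1.733^2 = 14.7311 m ≈ 1473 cm

1473 cm


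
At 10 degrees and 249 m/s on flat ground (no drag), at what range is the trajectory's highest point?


R = v0^2*sin(2*theta)/g = 249^2*sin(2*10°)/9.81 = 2161.63 m
apex_dist = R/2 = 2161.63/2 = 1081 m

1081 m


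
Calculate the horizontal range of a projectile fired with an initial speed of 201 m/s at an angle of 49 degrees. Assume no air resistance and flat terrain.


R = v0^2 * sin(2*theta) / g = 201^2 * sin(2*49°) / 9.81 = 4078 m

4078 m


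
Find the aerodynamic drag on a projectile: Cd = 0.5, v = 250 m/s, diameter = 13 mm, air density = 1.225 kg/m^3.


A = pi*(d/2)^2 = pi*(13/2000)^2 = 1.32732e-04 m^2
Fd = 0.5*Cd*rho*A*v^2 = 0.5*0.5*1.225*1.32732e-04*250^2 = 2.541 N

2.541 N


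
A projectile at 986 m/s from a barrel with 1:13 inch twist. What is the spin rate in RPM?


twist_m = 13*0.0254 = 0.3302 m
spin = v/twist = 986/0.3302 = 2986.069 rev/s
RPM = spin*60 = 2986.069*60 ≈ 179164 RPM

179164 RPM


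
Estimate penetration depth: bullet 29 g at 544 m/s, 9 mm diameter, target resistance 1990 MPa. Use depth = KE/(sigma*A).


A = pi*(d/2)^2 = pi*(9/2)^2 = 63.6173 mm^2
E = 0.5*m*v^2 = 0.5*0.029*544^2 = 4291.07 J
depth = E/(sigma*A) = 4291.07 J / (1990 MPa * 63.6173 mm^2) = 4291.07/(1990 * 63.6173) m = 0.0338952 m ≈ 33.9 mm

33.9 mm


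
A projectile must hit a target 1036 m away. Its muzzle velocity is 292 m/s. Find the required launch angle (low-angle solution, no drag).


sin(2*theta) = R*g/v0^2 = 1036*9.81/292^2 = 0.119196, theta = arcsin(0.119196)/2 = 3.423°

3.423 degrees


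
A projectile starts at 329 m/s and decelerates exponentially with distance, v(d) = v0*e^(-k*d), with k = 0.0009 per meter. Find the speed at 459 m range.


v = v0*exp(-k*d) = 329*exp(-0.0009*459) = 217.7 m/s

217.7 m/s


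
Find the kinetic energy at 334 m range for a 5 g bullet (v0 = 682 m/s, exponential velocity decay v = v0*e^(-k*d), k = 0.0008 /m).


v = v0*exp(-k*d) = 682*exp(-0.0008*334) = 522.085 m/s
E = 0.5*m*v^2 = 0.5*0.005*522.085^2 = 681.4 J

681.4 J


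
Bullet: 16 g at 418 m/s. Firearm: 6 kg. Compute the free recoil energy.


v_r = m_p*v_p/m_gun = 0.016*418/6 = 1.11467 m/s, E_r = 0.5*m_gun*v_r^2 = 0.5*6*1.11467^2 = 3.727 J

3.727 J


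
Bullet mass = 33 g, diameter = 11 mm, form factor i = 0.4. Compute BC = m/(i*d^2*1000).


BC = m/(i*d^2*1000) = 33/(0.4 * 11^2 * 1000) = 0.0006818

0.0006818


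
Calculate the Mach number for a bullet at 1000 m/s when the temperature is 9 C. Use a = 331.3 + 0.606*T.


a = 331.3 + 0.606*(9) = 336.754 m/s
M = v/a = 1000/336.754 = 2.97

2.97


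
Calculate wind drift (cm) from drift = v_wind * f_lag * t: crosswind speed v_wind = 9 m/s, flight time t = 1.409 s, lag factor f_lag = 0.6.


drift = v_wind * lag * t = 9 * 0.6 * 1.409 = 7.6086 m ≈ 760.9 cm

760.9 cm


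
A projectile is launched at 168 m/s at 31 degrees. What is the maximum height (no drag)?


H = (v0*sin(theta))^2 / (2g) = (168*sin(31°))^2 / (2*9.81) = 381.6 m

381.6 m


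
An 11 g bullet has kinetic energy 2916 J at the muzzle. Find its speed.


v = sqrt(2*E/m) = sqrt(2*2916/0.011) = 728.1 m/s

728.1 m/s


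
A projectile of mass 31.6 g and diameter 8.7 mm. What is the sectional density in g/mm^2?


SD = m/d^2 = 31.6/8.7^2 = 0.4175 g/mm^2

0.4175 g/mm^2


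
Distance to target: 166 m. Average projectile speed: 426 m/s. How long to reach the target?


t = d/v = 166/426 = 0.3897 s

0.3897 s


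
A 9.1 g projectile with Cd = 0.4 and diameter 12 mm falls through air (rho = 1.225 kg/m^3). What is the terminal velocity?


A = pi*(d/2)^2 = pi*(12/2000)^2 = 1.13097e-04 m^2
vt = sqrt(2mg/(Cd*rho*A)) = sqrt(2*0.0091*9.81/(0.4 * 1.225 * 1.13097e-04)) = 56.76 m/s

56.76 m/s


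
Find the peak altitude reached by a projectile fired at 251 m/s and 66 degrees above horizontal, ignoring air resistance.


H = (v0*sin(theta))^2 / (2g) = (251*sin(66°))^2 / (2*9.81) = 2680 m

2680 m


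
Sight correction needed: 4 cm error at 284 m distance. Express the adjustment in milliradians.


1 mrad subtends 1 cm per 10 m of range, so adj = error_cm / (dist_m / 10) = 4 / (284/10) = 0.1408 mrad

0.1408 mrad


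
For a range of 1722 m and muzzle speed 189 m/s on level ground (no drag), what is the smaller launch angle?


sin(2*theta) = R*g/v0^2 = 1722*9.81/189^2 = 0.47291, theta = arcsin(0.47291)/2 = 14.11°

14.11 degrees


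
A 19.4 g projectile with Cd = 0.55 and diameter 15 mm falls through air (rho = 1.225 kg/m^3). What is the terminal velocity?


A = pi*(d/2)^2 = pi*(15/2000)^2 = 1.76715e-04 m^2
vt = sqrt(2mg/(Cd*rho*A)) = sqrt(2*0.0194*9.81/(0.55 * 1.225 * 1.76715e-04)) = 56.54 m/s

56.54 m/s


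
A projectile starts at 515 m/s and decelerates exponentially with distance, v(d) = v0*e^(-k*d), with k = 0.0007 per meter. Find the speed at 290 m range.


v = v0*exp(-k*d) = 515*exp(-0.0007*290) = 420.4 m/s

420.4 m/s


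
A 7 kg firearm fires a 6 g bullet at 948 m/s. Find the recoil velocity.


v_recoil = m_p * v_p / m_gun = 0.006 * 948 / 7 = 0.8126 m/s

0.8126 m/s


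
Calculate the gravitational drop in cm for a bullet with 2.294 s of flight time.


drop = 0.5*g*t^2 = 0.5*9.81*2.294^2 = 25.8122 m ≈ 2581 cm

2581 cm


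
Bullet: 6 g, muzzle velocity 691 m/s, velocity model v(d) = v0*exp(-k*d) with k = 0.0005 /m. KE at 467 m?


v = v0*exp(-k*d) = 691*exp(-0.0005*467) = 547.104 m/s
E = 0.5*m*v^2 = 0.5*0.006*547.104^2 = 898 J

898 J


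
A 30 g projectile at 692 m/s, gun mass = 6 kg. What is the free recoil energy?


v_r = m_p*v_p/m_gun = 0.03*692/6 = 3.46 m/s, E_r = 0.5*m_gun*v_r^2 = 0.5*6*3.46^2 = 35.91 J

35.91 J


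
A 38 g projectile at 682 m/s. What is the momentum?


p = m*v = 0.038*682 = 25.92 kg·m/s

25.92 kg·m/s


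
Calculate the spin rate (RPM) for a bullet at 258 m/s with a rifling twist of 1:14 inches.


twist_m = 14*0.0254 = 0.3556 m
spin = v/twist = 258/0.3556 = 725.5343 rev/s
RPM = spin*60 = 725.5343*60 ≈ 43532 RPM

43532 RPM


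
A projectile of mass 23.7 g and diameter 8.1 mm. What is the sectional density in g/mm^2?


SD = m/d^2 = 23.7/8.1^2 = 0.3612 g/mm^2

0.3612 g/mm^2


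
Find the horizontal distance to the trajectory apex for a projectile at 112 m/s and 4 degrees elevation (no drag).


R = v0^2*sin(2*theta)/g = 112^2*sin(2*4°)/9.81 = 177.96 m
apex_dist = R/2 = 177.96/2 = 88.98 m

88.98 m


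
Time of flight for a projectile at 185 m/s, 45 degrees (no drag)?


T = 2*v0*sin(theta)/g = 2*185*sin(45°)/9.81 = 26.67 s

26.67 s


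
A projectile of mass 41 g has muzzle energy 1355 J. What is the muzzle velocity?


v = sqrt(2*E/m) = sqrt(2*1355/0.041) = 257.1 m/s

257.1 m/s
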